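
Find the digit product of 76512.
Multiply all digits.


7 × 6 × 5 × 1 × 2 = 420


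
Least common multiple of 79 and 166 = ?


GCD(79, 166) = 1
LCM = 79*166/1 = 13114/1 = 13114

LCM = 13114


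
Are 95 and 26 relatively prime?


Euclidean algorithm:
95 = 3 * 26 + 17
26 = 1 * 17 + 9
17 = 1 * 9 + 8
9 = 1 * 8 + 1
8 = 8 * 1 + 0
GCD(95, 26) = 1

Yes, coprime (GCD = 1)


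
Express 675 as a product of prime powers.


675 / 3 = 225
225 / 3 = 75
75 / 3 = 25
25 / 5 = 5
5 / 5 = 1
675 = 3^3 × 5^2


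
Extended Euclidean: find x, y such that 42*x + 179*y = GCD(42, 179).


Tabular extended Euclidean (each row: r = 42*s + 179*t):
r=42, s=1, t=0
r=179, s=0, t=1
q=0: r=42, s=1, t=0   [42*(1) + 179*(0) = 42]
q=4: r=11, s=-4, t=1   [42*(-4) + 179*(1) = 11]
q=3: r=9, s=13, t=-3   [42*(13) + 179*(-3) = 9]
q=1: r=2, s=-17, t=4   [42*(-17) + 179*(4) = 2]
q=4: r=1, s=81, t=-19   [42*(81) + 179*(-19) = 1]
q=2: r=0, s=-179, t=42   [42*(-179) + 179*(42) = 0]
GCD = 1; from the row with r=1: x=81, y=-19
Check: 42*(81) + 179*(-19) = 3402 - 3401 = 1

GCD = 1, x = 81, y = -19


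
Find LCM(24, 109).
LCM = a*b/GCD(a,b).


GCD(24, 109) = 1
LCM = 24*109/1 = 2616/1 = 2616

LCM = 2616


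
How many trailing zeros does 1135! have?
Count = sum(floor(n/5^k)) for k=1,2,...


floor(1135/5) = 227
floor(1135/25) = 45
floor(1135/125) = 9
floor(1135/625) = 1
Total = 282

282 trailing zeros


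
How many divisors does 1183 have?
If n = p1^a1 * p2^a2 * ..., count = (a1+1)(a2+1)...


1183 = 7^1 × 13^2
d(1183) = (1+1) × (2+1) = 6

6 divisors


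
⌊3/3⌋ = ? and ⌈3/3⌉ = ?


3/3 = 1.0000
floor = 1
ceil = 1

floor = 1, ceil = 1


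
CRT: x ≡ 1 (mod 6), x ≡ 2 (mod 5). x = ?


M = 6*5 = 30
M1 = M/6 = 5, M2 = M/5 = 6
M1^(-1) mod 6 = 5, M2^(-1) mod 5 = 1
x = 1*5*5 + 2*6*1 = 37
37 mod 30 = 7
Check: 7 mod 6 = 1 ✓, 7 mod 5 = 2 ✓

x ≡ 7 (mod 30)


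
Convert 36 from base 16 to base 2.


36 (base 16) = 54 (decimal)
54 (decimal) = 110110 (base 2)


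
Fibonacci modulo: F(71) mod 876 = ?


F(k) mod 876 for k=1..71:
1, 1, 2, 3, 5, 8, 13, 21, 34, 55, 89, 144, 233, 377, 610, 111, 721, 832, 677, 633, 434, 191, 625, 816, 565, 505, 194, 699, 17, 716, 733, 573, 430, 127, 557, 684, 365, 173, 538, 711, 373, 208, 581, 789, 494, 407, 25, 432, 457, 13, 470, 483, 77, 560, 637, 321, 82, 403, 485, 12, 497, 509, 130, 639, 769, 532, 425, 81, 506, 587, 217
F(71) mod 876 = 217


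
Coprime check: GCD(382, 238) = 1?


Euclidean algorithm:
382 = 1 * 238 + 144
238 = 1 * 144 + 94
144 = 1 * 94 + 50
94 = 1 * 50 + 44
50 = 1 * 44 + 6
44 = 7 * 6 + 2
6 = 3 * 2 + 0
GCD(382, 238) = 2

No, not coprime (GCD = 2)


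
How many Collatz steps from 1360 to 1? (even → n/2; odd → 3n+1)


1360 → 680 → 340 → 170 → 85 → 256 → 128 → 64 → 32 → 16 → 8 → 4 → 2 → 1
Total steps = 13

13 steps


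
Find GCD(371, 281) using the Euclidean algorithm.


371 = 1 * 281 + 90
281 = 3 * 90 + 11
90 = 8 * 11 + 2
11 = 5 * 2 + 1
2 = 2 * 1 + 0
GCD = 1


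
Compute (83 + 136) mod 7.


83 + 136 = 219
219 mod 7 = 2


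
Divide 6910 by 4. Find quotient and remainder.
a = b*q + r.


6910 = 4 * 1727 + 2
Check: 6908 + 2 = 6910

q = 1727, r = 2


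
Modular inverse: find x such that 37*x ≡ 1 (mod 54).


Use the extended Euclidean algorithm on (54, 37); each row r = 54*s + 37*t:
r=54, s=1, t=0
r=37, s=0, t=1
q=1: r=17, s=1, t=-1   [54*(1) + 37*(-1) = 17]
q=2: r=3, s=-2, t=3   [54*(-2) + 37*(3) = 3]
q=5: r=2, s=11, t=-16   [54*(11) + 37*(-16) = 2]
q=1: r=1, s=-13, t=19   [54*(-13) + 37*(19) = 1]
q=2: r=0, s=37, t=-54   [54*(37) + 37*(-54) = 0]
GCD = 1 with t = 19, so 37*(19) ≡ 1 (mod 54)
Inverse = 19 mod 54 = 19
Check: 37 * 19 = 703 ≡ 1 (mod 54)

37^(-1) ≡ 19 (mod 54)


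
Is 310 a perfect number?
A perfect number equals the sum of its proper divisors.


Proper divisors of 310: 1, 2, 5, 10, 31, 62, 155
Sum = 1 + 2 + 5 + 10 + 31 + 62 + 155 = 266

No, 310 is not perfect (266 ≠ 310)


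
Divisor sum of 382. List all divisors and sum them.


Divisors of 382: 1, 2, 191, 382
Sum = 1 + 2 + 191 + 382 = 576

σ(382) = 576


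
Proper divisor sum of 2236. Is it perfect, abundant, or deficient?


Proper divisors: 1, 2, 4, 13, 26, 43, 52, 86, 172, 559, 1118
Sum = 1 + 2 + 4 + 13 + 26 + 43 + 52 + 86 + 172 + 559 + 1118 = 2076
2076 < 2236 → deficient

s(2236) = 2076 (deficient)


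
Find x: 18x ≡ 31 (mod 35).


GCD(18, 35) = 1, unique solution
a^(-1) mod 35 = 2
x = 2 * 31 mod 35 = 27

x ≡ 27 (mod 35)


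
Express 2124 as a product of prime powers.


2124 / 2 = 1062
1062 / 2 = 531
531 / 3 = 177
177 / 3 = 59
59 / 59 = 1
2124 = 2^2 × 3^2 × 59


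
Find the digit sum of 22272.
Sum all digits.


2 + 2 + 2 + 7 + 2 = 15


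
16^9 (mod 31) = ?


16^1 mod 31 = 16
16^2 mod 31 = 8
16^3 mod 31 = 4
16^4 mod 31 = 2
16^5 mod 31 = 1
16^6 mod 31 = 16
16^7 mod 31 = 8
16^8 mod 31 = 4
16^9 mod 31 = 2


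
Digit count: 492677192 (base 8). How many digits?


492677192 in base 8 = 3527324110
Number of digits = 10

10 digits (base 8)


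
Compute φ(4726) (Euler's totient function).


4726 = 2 × 17 × 139
Prime factors: 2, 17, 139
φ(4726) = 4726 × (1-1/2) × (1-1/17) × (1-1/139)
= 4726 × 1/2 × 16/17 × 138/139 = 2208

φ(4726) = 2208


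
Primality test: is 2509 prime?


2509 / 13 = 193 (exact division)
2509 is NOT prime.

No, 2509 is not prime


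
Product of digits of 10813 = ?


1 × 0 × 8 × 1 × 3 = 0


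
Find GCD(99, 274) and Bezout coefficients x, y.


Tabular extended Euclidean (each row: r = 99*s + 274*t):
r=99, s=1, t=0
r=274, s=0, t=1
q=0: r=99, s=1, t=0   [99*(1) + 274*(0) = 99]
q=2: r=76, s=-2, t=1   [99*(-2) + 274*(1) = 76]
q=1: r=23, s=3, t=-1   [99*(3) + 274*(-1) = 23]
q=3: r=7, s=-11, t=4   [99*(-11) + 274*(4) = 7]
q=3: r=2, s=36, t=-13   [99*(36) + 274*(-13) = 2]
q=3: r=1, s=-119, t=43   [99*(-119) + 274*(43) = 1]
q=2: r=0, s=274, t=-99   [99*(274) + 274*(-99) = 0]
GCD = 1; from the row with r=1: x=-119, y=43
Check: 99*(-119) + 274*(43) = -11781 + 11782 = 1

GCD = 1, x = -119, y = 43


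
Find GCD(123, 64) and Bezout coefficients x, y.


Tabular extended Euclidean (each row: r = 123*s + 64*t):
r=123, s=1, t=0
r=64, s=0, t=1
q=1: r=59, s=1, t=-1   [123*(1) + 64*(-1) = 59]
q=1: r=5, s=-1, t=2   [123*(-1) + 64*(2) = 5]
q=11: r=4, s=12, t=-23   [123*(12) + 64*(-23) = 4]
q=1: r=1, s=-13, t=25   [123*(-13) + 64*(25) = 1]
q=4: r=0, s=64, t=-123   [123*(64) + 64*(-123) = 0]
GCD = 1; from the row with r=1: x=-13, y=25
Check: 123*(-13) + 64*(25) = -1599 + 1600 = 1

GCD = 1, x = -13, y = 25


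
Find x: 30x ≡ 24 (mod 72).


GCD(30, 72) = 6 divides 24
Divide: 5x ≡ 4 (mod 12)
x ≡ 8 (mod 12)


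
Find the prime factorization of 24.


24 / 2 = 12
12 / 2 = 6
6 / 2 = 3
3 / 3 = 1
24 = 2^3 × 3


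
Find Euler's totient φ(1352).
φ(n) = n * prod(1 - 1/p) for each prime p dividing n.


1352 = 2^3 × 13^2
Prime factors: 2, 13
φ(1352) = 1352 × (1-1/2) × (1-1/13)
= 1352 × 1/2 × 12/13 = 624

φ(1352) = 624


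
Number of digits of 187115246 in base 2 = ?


187115246 in base 2 = 1011001001110010011011101110
Number of digits = 28

28 digits (base 2)


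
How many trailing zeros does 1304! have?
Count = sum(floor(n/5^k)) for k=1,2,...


floor(1304/5) = 260
floor(1304/25) = 52
floor(1304/125) = 10
floor(1304/625) = 2
Total = 324

324 trailing zeros


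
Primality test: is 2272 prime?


2272 / 2 = 1136 (exact division)
2272 is NOT prime.

No, 2272 is not prime


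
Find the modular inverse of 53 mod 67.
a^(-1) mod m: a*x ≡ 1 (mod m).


Use the extended Euclidean algorithm on (67, 53); each row r = 67*s + 53*t:
r=67, s=1, t=0
r=53, s=0, t=1
q=1: r=14, s=1, t=-1   [67*(1) + 53*(-1) = 14]
q=3: r=11, s=-3, t=4   [67*(-3) + 53*(4) = 11]
q=1: r=3, s=4, t=-5   [67*(4) + 53*(-5) = 3]
q=3: r=2, s=-15, t=19   [67*(-15) + 53*(19) = 2]
q=1: r=1, s=19, t=-24   [67*(19) + 53*(-24) = 1]
q=2: r=0, s=-53, t=67   [67*(-53) + 53*(67) = 0]
GCD = 1 with t = -24, so 53*(-24) ≡ 1 (mod 67)
Inverse = -24 mod 67 = 43
Check: 53 * 43 = 2279 ≡ 1 (mod 67)

53^(-1) ≡ 43 (mod 67)


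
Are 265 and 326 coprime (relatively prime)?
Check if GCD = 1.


Euclidean algorithm:
326 = 1 * 265 + 61
265 = 4 * 61 + 21
61 = 2 * 21 + 19
21 = 1 * 19 + 2
19 = 9 * 2 + 1
2 = 2 * 1 + 0
GCD(265, 326) = 1

Yes, coprime (GCD = 1)


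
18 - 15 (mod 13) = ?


18 - 15 = 3
3 mod 13 = 3


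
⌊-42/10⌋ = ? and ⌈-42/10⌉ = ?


-42/10 = -4.2000
floor = -5
ceil = -4

floor = -5, ceil = -4


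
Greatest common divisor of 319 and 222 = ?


319 = 1 * 222 + 97
222 = 2 * 97 + 28
97 = 3 * 28 + 13
28 = 2 * 13 + 2
13 = 6 * 2 + 1
2 = 2 * 1 + 0
GCD = 1


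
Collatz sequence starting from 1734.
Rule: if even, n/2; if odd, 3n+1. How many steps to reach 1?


1734 → 867 → 2602 → 1301 → 3904 → 1952 → 976 → 488 → 244 → 122 → 61 → 184 → 92 → 46 → 23 → 70 → 35 → 106 → 53 → 160 → 80 → 40 → 20 → 10 → 5 → 16 → 8 → 4 → 2 → 1
Total steps = 29

29 steps


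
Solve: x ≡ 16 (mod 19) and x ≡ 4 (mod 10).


M = 19*10 = 190
M1 = M/19 = 10, M2 = M/10 = 19
M1^(-1) mod 19 = 2, M2^(-1) mod 10 = 9
x = 16*10*2 + 4*19*9 = 1004
1004 mod 190 = 54
Check: 54 mod 19 = 16 ✓, 54 mod 10 = 4 ✓

x ≡ 54 (mod 190)


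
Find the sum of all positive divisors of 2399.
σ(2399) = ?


Divisors of 2399: 1, 2399
Sum = 1 + 2399 = 2400

σ(2399) = 2400


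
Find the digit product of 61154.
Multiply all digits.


6 × 1 × 1 × 5 × 4 = 120


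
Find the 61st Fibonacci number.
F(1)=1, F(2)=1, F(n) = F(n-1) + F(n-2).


Sequence: 1, 1, 2, 3, 5, 8, 13, 21, 34, 55, 89, 144, 233, 377, 610, 987, 1597, 2584, 4181, 6765, 10946, 17711, 28657, 46368, 75025, 121393, 196418, 317811, 514229, 832040, 1346269, 2178309, 3524578, 5702887, 9227465, 14930352, 24157817, 39088169, 63245986, 102334155, 165580141, 267914296, 433494437, 701408733, 1134903170, 1836311903, 2971215073, 4807526976, 7778742049, 12586269025, 20365011074, 32951280099, 53316291173, 86267571272, 139583862445, 225851433717, 365435296162, 591286729879, 956722026041, 1548008755920, 2504730781961
F(61) = 2504730781961


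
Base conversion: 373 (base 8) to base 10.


373 (base 8) = 251 (decimal)
251 (decimal) = 251 (base 10)


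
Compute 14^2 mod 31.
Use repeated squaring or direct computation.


14^1 mod 31 = 14
14^2 mod 31 = 10


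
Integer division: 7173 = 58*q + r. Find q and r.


7173 = 58 * 123 + 39
Check: 7134 + 39 = 7173

q = 123, r = 39


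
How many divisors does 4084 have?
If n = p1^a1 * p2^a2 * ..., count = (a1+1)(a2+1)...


4084 = 2^2 × 1021^1
d(4084) = (2+1) × (1+1) = 6

6 divisors


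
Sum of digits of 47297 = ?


4 + 7 + 2 + 9 + 7 = 29


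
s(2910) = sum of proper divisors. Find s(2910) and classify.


Proper divisors: 1, 2, 3, 5, 6, 10, 15, 30, 97, 194, 291, 485, 582, 970, 1455
Sum = 1 + 2 + 3 + 5 + 6 + 10 + 15 + 30 + 97 + 194 + 291 + 485 + 582 + 970 + 1455 = 4146
4146 > 2910 → abundant

s(2910) = 4146 (abundant)


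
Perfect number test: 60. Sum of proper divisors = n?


Proper divisors of 60: 1, 2, 3, 4, 5, 6, 10, 12, 15, 20, 30
Sum = 1 + 2 + 3 + 4 + 5 + 6 + 10 + 12 + 15 + 20 + 30 = 108

No, 60 is not perfect (108 ≠ 60)


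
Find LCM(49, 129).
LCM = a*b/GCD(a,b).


GCD(49, 129) = 1
LCM = 49*129/1 = 6321/1 = 6321

LCM = 6321


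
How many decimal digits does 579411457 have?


579411457 has 9 digits in base 10
floor(log10(579411457)) + 1 = floor(8.7630) + 1 = 9

9 digits (base 10)


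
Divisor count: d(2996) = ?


2996 = 2^2 × 7^1 × 107^1
d(2996) = (2+1) × (1+1) × (1+1) = 12

12 divisors


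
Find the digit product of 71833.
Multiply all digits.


7 × 1 × 8 × 3 × 3 = 504


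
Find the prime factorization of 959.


959 / 7 = 137
137 / 137 = 1
959 = 7 × 137


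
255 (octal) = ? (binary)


255 (base 8) = 173 (decimal)
173 (decimal) = 10101101 (base 2)


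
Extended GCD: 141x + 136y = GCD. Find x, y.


Tabular extended Euclidean (each row: r = 141*s + 136*t):
r=141, s=1, t=0
r=136, s=0, t=1
q=1: r=5, s=1, t=-1   [141*(1) + 136*(-1) = 5]
q=27: r=1, s=-27, t=28   [141*(-27) + 136*(28) = 1]
q=5: r=0, s=136, t=-141   [141*(136) + 136*(-141) = 0]
GCD = 1; from the row with r=1: x=-27, y=28
Check: 141*(-27) + 136*(28) = -3807 + 3808 = 1

GCD = 1, x = -27, y = 28


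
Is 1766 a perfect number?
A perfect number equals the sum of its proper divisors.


Proper divisors of 1766: 1, 2, 883
Sum = 1 + 2 + 883 = 886

No, 1766 is not perfect (886 ≠ 1766)


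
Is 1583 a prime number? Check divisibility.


Check divisors up to sqrt(1583) = 39.7869
No divisors found.
1583 is prime.

Yes, 1583 is prime


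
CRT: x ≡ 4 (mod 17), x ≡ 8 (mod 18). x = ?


M = 17*18 = 306
M1 = M/17 = 18, M2 = M/18 = 17
M1^(-1) mod 17 = 1, M2^(-1) mod 18 = 17
x = 4*18*1 + 8*17*17 = 2384
2384 mod 306 = 242
Check: 242 mod 17 = 4 ✓, 242 mod 18 = 8 ✓

x ≡ 242 (mod 306)


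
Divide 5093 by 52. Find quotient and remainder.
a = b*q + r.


5093 = 52 * 97 + 49
Check: 5044 + 49 = 5093

q = 97, r = 49


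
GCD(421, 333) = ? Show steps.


421 = 1 * 333 + 88
333 = 3 * 88 + 69
88 = 1 * 69 + 19
69 = 3 * 19 + 12
19 = 1 * 12 + 7
12 = 1 * 7 + 5
7 = 1 * 5 + 2
5 = 2 * 2 + 1
2 = 2 * 1 + 0
GCD = 1


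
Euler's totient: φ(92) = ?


92 = 2^2 × 23
Prime factors: 2, 23
φ(92) = 92 × (1-1/2) × (1-1/23)
= 92 × 1/2 × 22/23 = 44

φ(92) = 44


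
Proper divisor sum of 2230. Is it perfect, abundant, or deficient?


Proper divisors: 1, 2, 5, 10, 223, 446, 1115
Sum = 1 + 2 + 5 + 10 + 223 + 446 + 1115 = 1802
1802 < 2230 → deficient

s(2230) = 1802 (deficient)


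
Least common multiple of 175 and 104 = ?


GCD(175, 104) = 1
LCM = 175*104/1 = 18200/1 = 18200

LCM = 18200


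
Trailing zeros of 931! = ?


floor(931/5) = 186
floor(931/25) = 37
floor(931/125) = 7
floor(931/625) = 1
Total = 231

231 trailing zeros


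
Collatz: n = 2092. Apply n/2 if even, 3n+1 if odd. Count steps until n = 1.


2092 → 1046 → 523 → 1570 → 785 → 2356 → 1178 → 589 → 1768 → 884 → 442 → 221 → 664 → 332 → 166 → 83 → 250 → 125 → 376 → 188 → 94 → 47 → 142 → 71 → 214 → 107 → 322 → 161 → 484 → 242 → 121 → 364 → 182 → 91 → 274 → 137 → 412 → 206 → 103 → 310 → 155 → 466 → 233 → 700 → 350 → 175 → 526 → 263 → 790 → 395 → 1186 → 593 → 1780 → 890 → 445 → 1336 → 668 → 334 → 167 → 502 → 251 → 754 → 377 → 1132 → 566 → 283 → 850 → 425 → 1276 → 638 → 319 → 958 → 479 → 1438 → 719 → 2158 → 1079 → 3238 → 1619 → 4858 → 2429 → 7288 → 3644 → 1822 → 911 → 2734 → 1367 → 4102 → 2051 → 6154 → 3077 → 9232 → 4616 → 2308 → 1154 → 577 → 1732 → 866 → 433 → 1300 → 650 → 325 → 976 → 488 → 244 → 122 → 61 → 184 → 92 → 46 → 23 → 70 → 35 → 106 → 53 → 160 → 80 → 40 → 20 → 10 → 5 → 16 → 8 → 4 → 2 → 1
Total steps = 125

125 steps


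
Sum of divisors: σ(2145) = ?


Divisors of 2145: 1, 3, 5, 11, 13, 15, 33, 39, 55, 65, 143, 165, 195, 429, 715, 2145
Sum = 1 + 3 + 5 + 11 + 13 + 15 + 33 + 39 + 55 + 65 + 143 + 165 + 195 + 429 + 715 + 2145 = 4032

σ(2145) = 4032


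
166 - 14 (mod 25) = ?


166 - 14 = 152
152 mod 25 = 2


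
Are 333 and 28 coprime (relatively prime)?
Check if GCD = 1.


Euclidean algorithm:
333 = 11 * 28 + 25
28 = 1 * 25 + 3
25 = 8 * 3 + 1
3 = 3 * 1 + 0
GCD(333, 28) = 1

Yes, coprime (GCD = 1)


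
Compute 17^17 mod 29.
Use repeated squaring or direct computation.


17^1 mod 29 = 17
17^2 mod 29 = 28
17^3 mod 29 = 12
17^4 mod 29 = 1
17^5 mod 29 = 17
17^6 mod 29 = 28
17^7 mod 29 = 12
17^8 mod 29 = 1
17^9 mod 29 = 17
17^10 mod 29 = 28
17^11 mod 29 = 12
17^12 mod 29 = 1
17^13 mod 29 = 17
17^14 mod 29 = 28
17^15 mod 29 = 12
17^16 mod 29 = 1
17^17 mod 29 = 17


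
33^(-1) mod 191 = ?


Use the extended Euclidean algorithm on (191, 33); each row r = 191*s + 33*t:
r=191, s=1, t=0
r=33, s=0, t=1
q=5: r=26, s=1, t=-5   [191*(1) + 33*(-5) = 26]
q=1: r=7, s=-1, t=6   [191*(-1) + 33*(6) = 7]
q=3: r=5, s=4, t=-23   [191*(4) + 33*(-23) = 5]
q=1: r=2, s=-5, t=29   [191*(-5) + 33*(29) = 2]
q=2: r=1, s=14, t=-81   [191*(14) + 33*(-81) = 1]
q=2: r=0, s=-33, t=191   [191*(-33) + 33*(191) = 0]
GCD = 1 with t = -81, so 33*(-81) ≡ 1 (mod 191)
Inverse = -81 mod 191 = 110
Check: 33 * 110 = 3630 ≡ 1 (mod 191)

33^(-1) ≡ 110 (mod 191)


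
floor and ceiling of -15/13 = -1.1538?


-15/13 = -1.1538
floor = -2
ceil = -1

floor = -2, ceil = -1


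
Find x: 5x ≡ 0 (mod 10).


GCD(5, 10) = 5 divides 0
Divide: 1x ≡ 0 (mod 2)
x ≡ 0 (mod 2)


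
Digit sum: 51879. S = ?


5 + 1 + 8 + 7 + 9 = 30


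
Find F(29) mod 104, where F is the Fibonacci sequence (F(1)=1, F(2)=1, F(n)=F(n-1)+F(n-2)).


F(k) mod 104 for k=1..29:
1, 1, 2, 3, 5, 8, 13, 21, 34, 55, 89, 40, 25, 65, 90, 51, 37, 88, 21, 5, 26, 31, 57, 88, 41, 25, 66, 91, 53
F(29) mod 104 = 53


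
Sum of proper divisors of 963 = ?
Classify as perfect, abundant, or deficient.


Proper divisors: 1, 3, 9, 107, 321
Sum = 1 + 3 + 9 + 107 + 321 = 441
441 < 963 → deficient

s(963) = 441 (deficient)


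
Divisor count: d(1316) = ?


1316 = 2^2 × 7^1 × 47^1
d(1316) = (2+1) × (1+1) × (1+1) = 12

12 divisors


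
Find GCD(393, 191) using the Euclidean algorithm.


393 = 2 * 191 + 11
191 = 17 * 11 + 4
11 = 2 * 4 + 3
4 = 1 * 3 + 1
3 = 3 * 1 + 0
GCD = 1


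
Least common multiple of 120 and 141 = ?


GCD(120, 141) = 3
LCM = 120*141/3 = 16920/3 = 5640

LCM = 5640


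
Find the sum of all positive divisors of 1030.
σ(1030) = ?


Divisors of 1030: 1, 2, 5, 10, 103, 206, 515, 1030
Sum = 1 + 2 + 5 + 10 + 103 + 206 + 515 + 1030 = 1872

σ(1030) = 1872


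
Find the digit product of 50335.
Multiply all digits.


5 × 0 × 3 × 3 × 5 = 0


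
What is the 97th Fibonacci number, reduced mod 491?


F(k) mod 491 for k=1..97:
1, 1, 2, 3, 5, 8, 13, 21, 34, 55, 89, 144, 233, 377, 119, 5, 124, 129, 253, 382, 144, 35, 179, 214, 393, 116, 18, 134, 152, 286, 438, 233, 180, 413, 102, 24, 126, 150, 276, 426, 211, 146, 357, 12, 369, 381, 259, 149, 408, 66, 474, 49, 32, 81, 113, 194, 307, 10, 317, 327, 153, 480, 142, 131, 273, 404, 186, 99, 285, 384, 178, 71, 249, 320, 78, 398, 476, 383, 368, 260, 137, 397, 43, 440, 483, 432, 424, 365, 298, 172, 470, 151, 130, 281, 411, 201, 121
F(97) mod 491 = 121


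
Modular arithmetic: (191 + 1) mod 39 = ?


191 + 1 = 192
192 mod 39 = 36


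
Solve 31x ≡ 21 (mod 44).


GCD(31, 44) = 1, unique solution
a^(-1) mod 44 = 27
x = 27 * 21 mod 44 = 39

x ≡ 39 (mod 44)


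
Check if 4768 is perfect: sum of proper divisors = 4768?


Proper divisors of 4768: 1, 2, 4, 8, 16, 32, 149, 298, 596, 1192, 2384
Sum = 1 + 2 + 4 + 8 + 16 + 32 + 149 + 298 + 596 + 1192 + 2384 = 4682

No, 4768 is not perfect (4682 ≠ 4768)


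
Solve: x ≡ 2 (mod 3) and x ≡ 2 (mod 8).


M = 3*8 = 24
M1 = M/3 = 8, M2 = M/8 = 3
M1^(-1) mod 3 = 2, M2^(-1) mod 8 = 3
x = 2*8*2 + 2*3*3 = 50
50 mod 24 = 2
Check: 2 mod 3 = 2 ✓, 2 mod 8 = 2 ✓

x ≡ 2 (mod 24)


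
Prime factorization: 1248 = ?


1248 / 2 = 624
624 / 2 = 312
312 / 2 = 156
156 / 2 = 78
78 / 2 = 39
39 / 3 = 13
13 / 13 = 1
1248 = 2^5 × 3 × 13


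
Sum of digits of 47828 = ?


4 + 7 + 8 + 2 + 8 = 29


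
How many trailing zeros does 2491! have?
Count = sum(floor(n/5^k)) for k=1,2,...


floor(2491/5) = 498
floor(2491/25) = 99
floor(2491/125) = 19
floor(2491/625) = 3
Total = 619

619 trailing zeros


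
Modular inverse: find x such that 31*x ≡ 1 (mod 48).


Use the extended Euclidean algorithm on (48, 31); each row r = 48*s + 31*t:
r=48, s=1, t=0
r=31, s=0, t=1
q=1: r=17, s=1, t=-1   [48*(1) + 31*(-1) = 17]
q=1: r=14, s=-1, t=2   [48*(-1) + 31*(2) = 14]
q=1: r=3, s=2, t=-3   [48*(2) + 31*(-3) = 3]
q=4: r=2, s=-9, t=14   [48*(-9) + 31*(14) = 2]
q=1: r=1, s=11, t=-17   [48*(11) + 31*(-17) = 1]
q=2: r=0, s=-31, t=48   [48*(-31) + 31*(48) = 0]
GCD = 1 with t = -17, so 31*(-17) ≡ 1 (mod 48)
Inverse = -17 mod 48 = 31
Check: 31 * 31 = 961 ≡ 1 (mod 48)

31^(-1) ≡ 31 (mod 48)


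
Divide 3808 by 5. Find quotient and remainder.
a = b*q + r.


3808 = 5 * 761 + 3
Check: 3805 + 3 = 3808

q = 761, r = 3


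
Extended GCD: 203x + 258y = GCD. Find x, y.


Tabular extended Euclidean (each row: r = 203*s + 258*t):
r=203, s=1, t=0
r=258, s=0, t=1
q=0: r=203, s=1, t=0   [203*(1) + 258*(0) = 203]
q=1: r=55, s=-1, t=1   [203*(-1) + 258*(1) = 55]
q=3: r=38, s=4, t=-3   [203*(4) + 258*(-3) = 38]
q=1: r=17, s=-5, t=4   [203*(-5) + 258*(4) = 17]
q=2: r=4, s=14, t=-11   [203*(14) + 258*(-11) = 4]
q=4: r=1, s=-61, t=48   [203*(-61) + 258*(48) = 1]
q=4: r=0, s=258, t=-203   [203*(258) + 258*(-203) = 0]
GCD = 1; from the row with r=1: x=-61, y=48
Check: 203*(-61) + 258*(48) = -12383 + 12384 = 1

GCD = 1, x = -61, y = 48


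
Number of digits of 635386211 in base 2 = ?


635386211 in base 2 = 100101110111110011100101100011
Number of digits = 30

30 digits (base 2)


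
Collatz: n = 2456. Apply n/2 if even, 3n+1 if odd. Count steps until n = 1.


2456 → 1228 → 614 → 307 → 922 → 461 → 1384 → 692 → 346 → 173 → 520 → 260 → 130 → 65 → 196 → 98 → 49 → 148 → 74 → 37 → 112 → 56 → 28 → 14 → 7 → 22 → 11 → 34 → 17 → 52 → 26 → 13 → 40 → 20 → 10 → 5 → 16 → 8 → 4 → 2 → 1
Total steps = 40

40 steps


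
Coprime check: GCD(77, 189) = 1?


Euclidean algorithm:
189 = 2 * 77 + 35
77 = 2 * 35 + 7
35 = 5 * 7 + 0
GCD(77, 189) = 7

No, not coprime (GCD = 7)


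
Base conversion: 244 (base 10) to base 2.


244 (base 10) = 244 (decimal)
244 (decimal) = 11110100 (base 2)


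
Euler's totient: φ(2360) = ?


2360 = 2^3 × 5 × 59
Prime factors: 2, 5, 59
φ(2360) = 2360 × (1-1/2) × (1-1/5) × (1-1/59)
= 2360 × 1/2 × 4/5 × 58/59 = 928

φ(2360) = 928


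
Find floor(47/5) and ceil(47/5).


47/5 = 9.4000
floor = 9
ceil = 10

floor = 9, ceil = 10


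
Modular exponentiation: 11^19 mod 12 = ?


11^1 mod 12 = 11
11^2 mod 12 = 1
11^3 mod 12 = 11
11^4 mod 12 = 1
11^5 mod 12 = 11
11^6 mod 12 = 1
11^7 mod 12 = 11
11^8 mod 12 = 1
11^9 mod 12 = 11
11^10 mod 12 = 1
11^11 mod 12 = 11
11^12 mod 12 = 1
11^13 mod 12 = 11
11^14 mod 12 = 1
11^15 mod 12 = 11
11^16 mod 12 = 1
11^17 mod 12 = 11
11^18 mod 12 = 1
11^19 mod 12 = 11


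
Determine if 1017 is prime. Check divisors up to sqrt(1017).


1017 / 3 = 339 (exact division)
1017 is NOT prime.

No, 1017 is not prime


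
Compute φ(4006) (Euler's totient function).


4006 = 2 × 2003
Prime factors: 2, 2003
φ(4006) = 4006 × (1-1/2) × (1-1/2003)
= 4006 × 1/2 × 2002/2003 = 2002

φ(4006) = 2002


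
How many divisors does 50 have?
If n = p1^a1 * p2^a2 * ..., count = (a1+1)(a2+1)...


50 = 2^1 × 5^2
d(50) = (1+1) × (2+1) = 6

6 divisors


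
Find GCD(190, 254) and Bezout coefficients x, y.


Tabular extended Euclidean (each row: r = 190*s + 254*t):
r=190, s=1, t=0
r=254, s=0, t=1
q=0: r=190, s=1, t=0   [190*(1) + 254*(0) = 190]
q=1: r=64, s=-1, t=1   [190*(-1) + 254*(1) = 64]
q=2: r=62, s=3, t=-2   [190*(3) + 254*(-2) = 62]
q=1: r=2, s=-4, t=3   [190*(-4) + 254*(3) = 2]
q=31: r=0, s=127, t=-95   [190*(127) + 254*(-95) = 0]
GCD = 2; from the row with r=2: x=-4, y=3
Check: 190*(-4) + 254*(3) = -760 + 762 = 2

GCD = 2, x = -4, y = 3


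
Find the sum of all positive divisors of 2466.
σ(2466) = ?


Divisors of 2466: 1, 2, 3, 6, 9, 18, 137, 274, 411, 822, 1233, 2466
Sum = 1 + 2 + 3 + 6 + 9 + 18 + 137 + 274 + 411 + 822 + 1233 + 2466 = 5382

σ(2466) = 5382


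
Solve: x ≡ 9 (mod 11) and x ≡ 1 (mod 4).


M = 11*4 = 44
M1 = M/11 = 4, M2 = M/4 = 11
M1^(-1) mod 11 = 3, M2^(-1) mod 4 = 3
x = 9*4*3 + 1*11*3 = 141
141 mod 44 = 9
Check: 9 mod 11 = 9 ✓, 9 mod 4 = 1 ✓

x ≡ 9 (mod 44)


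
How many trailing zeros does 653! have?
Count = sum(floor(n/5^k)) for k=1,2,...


floor(653/5) = 130
floor(653/25) = 26
floor(653/125) = 5
floor(653/625) = 1
Total = 162

162 trailing zeros


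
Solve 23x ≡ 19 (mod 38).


GCD(23, 38) = 1, unique solution
a^(-1) mod 38 = 5
x = 5 * 19 mod 38 = 19

x ≡ 19 (mod 38)


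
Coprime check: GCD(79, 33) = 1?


Euclidean algorithm:
79 = 2 * 33 + 13
33 = 2 * 13 + 7
13 = 1 * 7 + 6
7 = 1 * 6 + 1
6 = 6 * 1 + 0
GCD(79, 33) = 1

Yes, coprime (GCD = 1)


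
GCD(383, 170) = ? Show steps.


383 = 2 * 170 + 43
170 = 3 * 43 + 41
43 = 1 * 41 + 2
41 = 20 * 2 + 1
2 = 2 * 1 + 0
GCD = 1


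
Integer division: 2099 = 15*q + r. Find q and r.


2099 = 15 * 139 + 14
Check: 2085 + 14 = 2099

q = 139, r = 14


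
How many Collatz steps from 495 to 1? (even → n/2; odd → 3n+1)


495 → 1486 → 743 → 2230 → 1115 → 3346 → 1673 → 5020 → 2510 → 1255 → 3766 → 1883 → 5650 → 2825 → 8476 → 4238 → 2119 → 6358 → 3179 → 9538 → 4769 → 14308 → 7154 → 3577 → 10732 → 5366 → 2683 → 8050 → 4025 → 12076 → 6038 → 3019 → 9058 → 4529 → 13588 → 6794 → 3397 → 10192 → 5096 → 2548 → 1274 → 637 → 1912 → 956 → 478 → 239 → 718 → 359 → 1078 → 539 → 1618 → 809 → 2428 → 1214 → 607 → 1822 → 911 → 2734 → 1367 → 4102 → 2051 → 6154 → 3077 → 9232 → 4616 → 2308 → 1154 → 577 → 1732 → 866 → 433 → 1300 → 650 → 325 → 976 → 488 → 244 → 122 → 61 → 184 → 92 → 46 → 23 → 70 → 35 → 106 → 53 → 160 → 80 → 40 → 20 → 10 → 5 → 16 → 8 → 4 → 2 → 1
Total steps = 97

97 steps


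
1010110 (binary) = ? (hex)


1010110 (base 2) = 86 (decimal)
86 (decimal) = 56 (base 16)


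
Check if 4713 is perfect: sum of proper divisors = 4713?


Proper divisors of 4713: 1, 3, 1571
Sum = 1 + 3 + 1571 = 1575

No, 4713 is not perfect (1575 ≠ 4713)


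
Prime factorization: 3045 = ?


3045 / 3 = 1015
1015 / 5 = 203
203 / 7 = 29
29 / 29 = 1
3045 = 3 × 5 × 7 × 29


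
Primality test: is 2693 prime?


Check divisors up to sqrt(2693) = 51.8941
No divisors found.
2693 is prime.

Yes, 2693 is prime


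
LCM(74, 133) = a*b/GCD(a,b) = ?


GCD(74, 133) = 1
LCM = 74*133/1 = 9842/1 = 9842

LCM = 9842


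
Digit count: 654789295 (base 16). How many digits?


654789295 in base 16 = 27074AAF
Number of digits = 8

8 digits (base 16)


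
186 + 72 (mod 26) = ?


186 + 72 = 258
258 mod 26 = 24


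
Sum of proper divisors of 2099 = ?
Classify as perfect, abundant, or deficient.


Proper divisors: 1
Sum = 1 = 1
1 < 2099 → deficient

s(2099) = 1 (deficient)


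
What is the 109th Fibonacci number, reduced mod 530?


F(k) mod 530 for k=1..109:
1, 1, 2, 3, 5, 8, 13, 21, 34, 55, 89, 144, 233, 377, 80, 457, 7, 464, 471, 405, 346, 221, 37, 258, 295, 23, 318, 341, 129, 470, 69, 9, 78, 87, 165, 252, 417, 139, 26, 165, 191, 356, 17, 373, 390, 233, 93, 326, 419, 215, 104, 319, 423, 212, 105, 317, 422, 209, 101, 310, 411, 191, 72, 263, 335, 68, 403, 471, 344, 285, 99, 384, 483, 337, 290, 97, 387, 484, 341, 295, 106, 401, 507, 378, 355, 203, 28, 231, 259, 490, 219, 179, 398, 47, 445, 492, 407, 369, 246, 85, 331, 416, 217, 103, 320, 423, 213, 106, 319
F(109) mod 530 = 319


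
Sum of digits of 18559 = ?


1 + 8 + 5 + 5 + 9 = 28


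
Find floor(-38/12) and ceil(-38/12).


-38/12 = -3.1667
floor = -4
ceil = -3

floor = -4, ceil = -3


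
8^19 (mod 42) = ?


8^1 mod 42 = 8
8^2 mod 42 = 22
8^3 mod 42 = 8
8^4 mod 42 = 22
8^5 mod 42 = 8
8^6 mod 42 = 22
8^7 mod 42 = 8
8^8 mod 42 = 22
8^9 mod 42 = 8
8^10 mod 42 = 22
8^11 mod 42 = 8
8^12 mod 42 = 22
8^13 mod 42 = 8
8^14 mod 42 = 22
8^15 mod 42 = 8
8^16 mod 42 = 22
8^17 mod 42 = 8
8^18 mod 42 = 22
8^19 mod 42 = 8


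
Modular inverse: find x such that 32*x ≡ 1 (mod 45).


Use the extended Euclidean algorithm on (45, 32); each row r = 45*s + 32*t:
r=45, s=1, t=0
r=32, s=0, t=1
q=1: r=13, s=1, t=-1   [45*(1) + 32*(-1) = 13]
q=2: r=6, s=-2, t=3   [45*(-2) + 32*(3) = 6]
q=2: r=1, s=5, t=-7   [45*(5) + 32*(-7) = 1]
q=6: r=0, s=-32, t=45   [45*(-32) + 32*(45) = 0]
GCD = 1 with t = -7, so 32*(-7) ≡ 1 (mod 45)
Inverse = -7 mod 45 = 38
Check: 32 * 38 = 1216 ≡ 1 (mod 45)

32^(-1) ≡ 38 (mod 45)


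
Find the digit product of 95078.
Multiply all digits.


9 × 5 × 0 × 7 × 8 = 0


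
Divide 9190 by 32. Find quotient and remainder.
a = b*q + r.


9190 = 32 * 287 + 6
Check: 9184 + 6 = 9190

q = 287, r = 6


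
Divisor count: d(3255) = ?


3255 = 3^1 × 5^1 × 7^1 × 31^1
d(3255) = (1+1) × (1+1) × (1+1) × (1+1) = 16

16 divisors


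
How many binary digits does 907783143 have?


907783143 in base 2 = 110110000110111010101111100111
Number of digits = 30

30 digits (base 2)


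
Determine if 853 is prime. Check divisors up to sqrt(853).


Check divisors up to sqrt(853) = 29.2062
No divisors found.
853 is prime.

Yes, 853 is prime


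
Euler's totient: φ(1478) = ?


1478 = 2 × 739
Prime factors: 2, 739
φ(1478) = 1478 × (1-1/2) × (1-1/739)
= 1478 × 1/2 × 738/739 = 738

φ(1478) = 738


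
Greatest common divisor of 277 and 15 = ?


277 = 18 * 15 + 7
15 = 2 * 7 + 1
7 = 7 * 1 + 0
GCD = 1


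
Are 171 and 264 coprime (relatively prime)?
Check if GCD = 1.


Euclidean algorithm:
264 = 1 * 171 + 93
171 = 1 * 93 + 78
93 = 1 * 78 + 15
78 = 5 * 15 + 3
15 = 5 * 3 + 0
GCD(171, 264) = 3

No, not coprime (GCD = 3)


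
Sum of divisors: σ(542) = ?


Divisors of 542: 1, 2, 271, 542
Sum = 1 + 2 + 271 + 542 = 816

σ(542) = 816


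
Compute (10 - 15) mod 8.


10 - 15 = -5
-5 mod 8 = 3


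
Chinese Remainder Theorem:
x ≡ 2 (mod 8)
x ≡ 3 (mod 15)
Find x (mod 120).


M = 8*15 = 120
M1 = M/8 = 15, M2 = M/15 = 8
M1^(-1) mod 8 = 7, M2^(-1) mod 15 = 2
x = 2*15*7 + 3*8*2 = 258
258 mod 120 = 18
Check: 18 mod 8 = 2 ✓, 18 mod 15 = 3 ✓

x ≡ 18 (mod 120)


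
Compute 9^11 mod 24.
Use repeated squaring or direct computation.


9^1 mod 24 = 9
9^2 mod 24 = 9
9^3 mod 24 = 9
9^4 mod 24 = 9
9^5 mod 24 = 9
9^6 mod 24 = 9
9^7 mod 24 = 9
9^8 mod 24 = 9
9^9 mod 24 = 9
9^10 mod 24 = 9
9^11 mod 24 = 9


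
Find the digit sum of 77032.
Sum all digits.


7 + 7 + 0 + 3 + 2 = 19


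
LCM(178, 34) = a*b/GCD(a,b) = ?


GCD(178, 34) = 2
LCM = 178*34/2 = 6052/2 = 3026

LCM = 3026


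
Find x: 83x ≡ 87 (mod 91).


GCD(83, 91) = 1, unique solution
a^(-1) mod 91 = 34
x = 34 * 87 mod 91 = 46

x ≡ 46 (mod 91)


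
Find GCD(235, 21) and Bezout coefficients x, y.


Tabular extended Euclidean (each row: r = 235*s + 21*t):
r=235, s=1, t=0
r=21, s=0, t=1
q=11: r=4, s=1, t=-11   [235*(1) + 21*(-11) = 4]
q=5: r=1, s=-5, t=56   [235*(-5) + 21*(56) = 1]
q=4: r=0, s=21, t=-235   [235*(21) + 21*(-235) = 0]
GCD = 1; from the row with r=1: x=-5, y=56
Check: 235*(-5) + 21*(56) = -1175 + 1176 = 1

GCD = 1, x = -5, y = 56


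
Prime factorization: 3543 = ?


3543 / 3 = 1181
1181 / 1181 = 1
3543 = 3 × 1181


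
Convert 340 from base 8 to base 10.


340 (base 8) = 224 (decimal)
224 (decimal) = 224 (base 10)


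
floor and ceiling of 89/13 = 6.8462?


89/13 = 6.8462
floor = 6
ceil = 7

floor = 6, ceil = 7


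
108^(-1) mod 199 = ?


Use the extended Euclidean algorithm on (199, 108); each row r = 199*s + 108*t:
r=199, s=1, t=0
r=108, s=0, t=1
q=1: r=91, s=1, t=-1   [199*(1) + 108*(-1) = 91]
q=1: r=17, s=-1, t=2   [199*(-1) + 108*(2) = 17]
q=5: r=6, s=6, t=-11   [199*(6) + 108*(-11) = 6]
q=2: r=5, s=-13, t=24   [199*(-13) + 108*(24) = 5]
q=1: r=1, s=19, t=-35   [199*(19) + 108*(-35) = 1]
q=5: r=0, s=-108, t=199   [199*(-108) + 108*(199) = 0]
GCD = 1 with t = -35, so 108*(-35) ≡ 1 (mod 199)
Inverse = -35 mod 199 = 164
Check: 108 * 164 = 17712 ≡ 1 (mod 199)

108^(-1) ≡ 164 (mod 199)


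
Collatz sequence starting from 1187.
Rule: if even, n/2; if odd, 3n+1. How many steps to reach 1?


1187 → 3562 → 1781 → 5344 → 2672 → 1336 → 668 → 334 → 167 → 502 → 251 → 754 → 377 → 1132 → 566 → 283 → 850 → 425 → 1276 → 638 → 319 → 958 → 479 → 1438 → 719 → 2158 → 1079 → 3238 → 1619 → 4858 → 2429 → 7288 → 3644 → 1822 → 911 → 2734 → 1367 → 4102 → 2051 → 6154 → 3077 → 9232 → 4616 → 2308 → 1154 → 577 → 1732 → 866 → 433 → 1300 → 650 → 325 → 976 → 488 → 244 → 122 → 61 → 184 → 92 → 46 → 23 → 70 → 35 → 106 → 53 → 160 → 80 → 40 → 20 → 10 → 5 → 16 → 8 → 4 → 2 → 1
Total steps = 75

75 steps


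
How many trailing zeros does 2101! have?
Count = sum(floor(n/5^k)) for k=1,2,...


floor(2101/5) = 420
floor(2101/25) = 84
floor(2101/125) = 16
floor(2101/625) = 3
Total = 523

523 trailing zeros


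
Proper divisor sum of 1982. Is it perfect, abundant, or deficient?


Proper divisors: 1, 2, 991
Sum = 1 + 2 + 991 = 994
994 < 1982 → deficient

s(1982) = 994 (deficient)


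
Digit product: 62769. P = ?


6 × 2 × 7 × 6 × 9 = 4536


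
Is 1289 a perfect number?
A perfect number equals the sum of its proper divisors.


Proper divisors of 1289: 1
Sum = 1 = 1

No, 1289 is not perfect (1 ≠ 1289)


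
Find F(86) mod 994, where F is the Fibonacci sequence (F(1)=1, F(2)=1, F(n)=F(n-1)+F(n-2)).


F(k) mod 994 for k=1..86:
1, 1, 2, 3, 5, 8, 13, 21, 34, 55, 89, 144, 233, 377, 610, 987, 603, 596, 205, 801, 12, 813, 825, 644, 475, 125, 600, 725, 331, 62, 393, 455, 848, 309, 163, 472, 635, 113, 748, 861, 615, 482, 103, 585, 688, 279, 967, 252, 225, 477, 702, 185, 887, 78, 965, 49, 20, 69, 89, 158, 247, 405, 652, 63, 715, 778, 499, 283, 782, 71, 853, 924, 783, 713, 502, 221, 723, 944, 673, 623, 302, 925, 233, 164, 397, 561
F(86) mod 994 = 561


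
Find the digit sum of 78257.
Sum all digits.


7 + 8 + 2 + 5 + 7 = 29


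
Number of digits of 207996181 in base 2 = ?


207996181 in base 2 = 1100011001011100010100010101
Number of digits = 28

28 digits (base 2)


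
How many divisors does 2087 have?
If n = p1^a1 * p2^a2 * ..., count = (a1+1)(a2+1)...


2087 = 2087^1
d(2087) = (1+1) = 2

2 divisors


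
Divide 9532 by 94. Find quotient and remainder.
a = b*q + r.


9532 = 94 * 101 + 38
Check: 9494 + 38 = 9532

q = 101, r = 38


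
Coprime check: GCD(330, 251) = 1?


Euclidean algorithm:
330 = 1 * 251 + 79
251 = 3 * 79 + 14
79 = 5 * 14 + 9
14 = 1 * 9 + 5
9 = 1 * 5 + 4
5 = 1 * 4 + 1
4 = 4 * 1 + 0
GCD(330, 251) = 1

Yes, coprime (GCD = 1)


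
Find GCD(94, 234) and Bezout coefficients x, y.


Tabular extended Euclidean (each row: r = 94*s + 234*t):
r=94, s=1, t=0
r=234, s=0, t=1
q=0: r=94, s=1, t=0   [94*(1) + 234*(0) = 94]
q=2: r=46, s=-2, t=1   [94*(-2) + 234*(1) = 46]
q=2: r=2, s=5, t=-2   [94*(5) + 234*(-2) = 2]
q=23: r=0, s=-117, t=47   [94*(-117) + 234*(47) = 0]
GCD = 2; from the row with r=2: x=5, y=-2
Check: 94*(5) + 234*(-2) = 470 - 468 = 2

GCD = 2, x = 5, y = -2


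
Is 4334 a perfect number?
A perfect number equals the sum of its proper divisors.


Proper divisors of 4334: 1, 2, 11, 22, 197, 394, 2167
Sum = 1 + 2 + 11 + 22 + 197 + 394 + 2167 = 2794

No, 4334 is not perfect (2794 ≠ 4334)


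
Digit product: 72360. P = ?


7 × 2 × 3 × 6 × 0 = 0


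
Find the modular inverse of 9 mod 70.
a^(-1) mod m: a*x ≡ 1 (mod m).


Use the extended Euclidean algorithm on (70, 9); each row r = 70*s + 9*t:
r=70, s=1, t=0
r=9, s=0, t=1
q=7: r=7, s=1, t=-7   [70*(1) + 9*(-7) = 7]
q=1: r=2, s=-1, t=8   [70*(-1) + 9*(8) = 2]
q=3: r=1, s=4, t=-31   [70*(4) + 9*(-31) = 1]
q=2: r=0, s=-9, t=70   [70*(-9) + 9*(70) = 0]
GCD = 1 with t = -31, so 9*(-31) ≡ 1 (mod 70)
Inverse = -31 mod 70 = 39
Check: 9 * 39 = 351 ≡ 1 (mod 70)

9^(-1) ≡ 39 (mod 70)


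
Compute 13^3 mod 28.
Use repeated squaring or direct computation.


13^1 mod 28 = 13
13^2 mod 28 = 1
13^3 mod 28 = 13


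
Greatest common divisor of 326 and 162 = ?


326 = 2 * 162 + 2
162 = 81 * 2 + 0
GCD = 2


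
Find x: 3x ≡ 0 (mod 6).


GCD(3, 6) = 3 divides 0
Divide: 1x ≡ 0 (mod 2)
x ≡ 0 (mod 2)


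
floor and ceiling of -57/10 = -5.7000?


-57/10 = -5.7000
floor = -6
ceil = -5

floor = -6, ceil = -5


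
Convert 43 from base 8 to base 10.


43 (base 8) = 35 (decimal)
35 (decimal) = 35 (base 10)


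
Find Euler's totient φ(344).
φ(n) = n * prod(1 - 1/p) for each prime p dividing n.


344 = 2^3 × 43
Prime factors: 2, 43
φ(344) = 344 × (1-1/2) × (1-1/43)
= 344 × 1/2 × 42/43 = 168

φ(344) = 168


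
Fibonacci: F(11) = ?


Sequence: 1, 1, 2, 3, 5, 8, 13, 21, 34, 55, 89
F(11) = 89


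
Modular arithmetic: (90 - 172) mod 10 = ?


90 - 172 = -82
-82 mod 10 = 8


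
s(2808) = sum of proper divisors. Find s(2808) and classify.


Proper divisors: 1, 2, 3, 4, 6, 8, 9, 12, 13, 18, 24, 26, 27, 36, 39, 52, 54, 72, 78, 104, 108, 117, 156, 216, 234, 312, 351, 468, 702, 936, 1404
Sum = 1 + 2 + 3 + 4 + 6 + 8 + 9 + 12 + 13 + 18 + 24 + 26 + 27 + 36 + 39 + 52 + 54 + 72 + 78 + 104 + 108 + 117 + 156 + 216 + 234 + 312 + 351 + 468 + 702 + 936 + 1404 = 5592
5592 > 2808 → abundant

s(2808) = 5592 (abundant)


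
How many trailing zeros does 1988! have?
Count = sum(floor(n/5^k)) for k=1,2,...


floor(1988/5) = 397
floor(1988/25) = 79
floor(1988/125) = 15
floor(1988/625) = 3
Total = 494

494 trailing zeros


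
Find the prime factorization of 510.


510 / 2 = 255
255 / 3 = 85
85 / 5 = 17
17 / 17 = 1
510 = 2 × 3 × 5 × 17


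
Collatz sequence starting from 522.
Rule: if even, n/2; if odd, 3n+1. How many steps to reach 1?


522 → 261 → 784 → 392 → 196 → 98 → 49 → 148 → 74 → 37 → 112 → 56 → 28 → 14 → 7 → 22 → 11 → 34 → 17 → 52 → 26 → 13 → 40 → 20 → 10 → 5 → 16 → 8 → 4 → 2 → 1
Total steps = 30

30 steps


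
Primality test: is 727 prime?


Check divisors up to sqrt(727) = 26.9629
No divisors found.
727 is prime.

Yes, 727 is prime


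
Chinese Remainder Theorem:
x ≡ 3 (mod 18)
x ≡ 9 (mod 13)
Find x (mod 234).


M = 18*13 = 234
M1 = M/18 = 13, M2 = M/13 = 18
M1^(-1) mod 18 = 7, M2^(-1) mod 13 = 8
x = 3*13*7 + 9*18*8 = 1569
1569 mod 234 = 165
Check: 165 mod 18 = 3 ✓, 165 mod 13 = 9 ✓

x ≡ 165 (mod 234)


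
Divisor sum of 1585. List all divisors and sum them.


Divisors of 1585: 1, 5, 317, 1585
Sum = 1 + 5 + 317 + 1585 = 1908

σ(1585) = 1908


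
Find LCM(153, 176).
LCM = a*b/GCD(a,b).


GCD(153, 176) = 1
LCM = 153*176/1 = 26928/1 = 26928

LCM = 26928


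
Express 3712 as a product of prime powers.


3712 / 2 = 1856
1856 / 2 = 928
928 / 2 = 464
464 / 2 = 232
232 / 2 = 116
116 / 2 = 58
58 / 2 = 29
29 / 29 = 1
3712 = 2^7 × 29


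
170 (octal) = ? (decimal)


170 (base 8) = 120 (decimal)
120 (decimal) = 120 (base 10)


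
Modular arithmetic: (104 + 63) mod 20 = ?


104 + 63 = 167
167 mod 20 = 7


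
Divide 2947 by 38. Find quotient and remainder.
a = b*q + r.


2947 = 38 * 77 + 21
Check: 2926 + 21 = 2947

q = 77, r = 21


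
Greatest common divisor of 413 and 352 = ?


413 = 1 * 352 + 61
352 = 5 * 61 + 47
61 = 1 * 47 + 14
47 = 3 * 14 + 5
14 = 2 * 5 + 4
5 = 1 * 4 + 1
4 = 4 * 1 + 0
GCD = 1


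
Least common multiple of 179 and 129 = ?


GCD(179, 129) = 1
LCM = 179*129/1 = 23091/1 = 23091

LCM = 23091


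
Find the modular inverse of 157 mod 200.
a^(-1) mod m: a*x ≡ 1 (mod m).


Use the extended Euclidean algorithm on (200, 157); each row r = 200*s + 157*t:
r=200, s=1, t=0
r=157, s=0, t=1
q=1: r=43, s=1, t=-1   [200*(1) + 157*(-1) = 43]
q=3: r=28, s=-3, t=4   [200*(-3) + 157*(4) = 28]
q=1: r=15, s=4, t=-5   [200*(4) + 157*(-5) = 15]
q=1: r=13, s=-7, t=9   [200*(-7) + 157*(9) = 13]
q=1: r=2, s=11, t=-14   [200*(11) + 157*(-14) = 2]
q=6: r=1, s=-73, t=93   [200*(-73) + 157*(93) = 1]
q=2: r=0, s=157, t=-200   [200*(157) + 157*(-200) = 0]
GCD = 1 with t = 93, so 157*(93) ≡ 1 (mod 200)
Inverse = 93 mod 200 = 93
Check: 157 * 93 = 14601 ≡ 1 (mod 200)

157^(-1) ≡ 93 (mod 200)
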